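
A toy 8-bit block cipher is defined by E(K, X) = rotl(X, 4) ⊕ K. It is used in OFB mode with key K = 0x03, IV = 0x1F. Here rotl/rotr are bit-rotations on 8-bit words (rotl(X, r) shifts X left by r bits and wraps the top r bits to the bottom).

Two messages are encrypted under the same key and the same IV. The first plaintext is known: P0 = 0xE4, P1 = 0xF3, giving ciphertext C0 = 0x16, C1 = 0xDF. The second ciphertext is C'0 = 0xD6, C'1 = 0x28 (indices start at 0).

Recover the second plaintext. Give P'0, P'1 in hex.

In OFB with a reused IV, both messages share the same keystream S_i, so C_i ⊕ C'_i = P_i ⊕ P'_i and thus P'_i = P_i ⊕ C_i ⊕ C'_i.
P'0: 0xE4 ⊕ 0x16 ⊕ 0xD6 = 0x24.
P'1: 0xF3 ⊕ 0xDF ⊕ 0x28 = 0x04.

P'0 = 0x24, P'1 = 0x04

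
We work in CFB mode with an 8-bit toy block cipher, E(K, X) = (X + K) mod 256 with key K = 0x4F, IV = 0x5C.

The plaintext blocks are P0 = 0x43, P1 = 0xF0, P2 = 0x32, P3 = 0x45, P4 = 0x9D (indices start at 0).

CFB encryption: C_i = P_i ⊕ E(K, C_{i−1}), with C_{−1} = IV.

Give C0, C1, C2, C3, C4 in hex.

C0 = 0xE8, C1 = 0xC7, C2 = 0x24, C3 = 0x36, C4 = 0x18

C0: E(K, 0x5C) = 0xAB; 0x43 ⊕ 0xAB = 0xE8.
C1: E(K, 0xE8) = 0x37; 0xF0 ⊕ 0x37 = 0xC7.
C2: E(K, 0xC7) = 0x16; 0x32 ⊕ 0x16 = 0x24.
C3: E(K, 0x24) = 0x73; 0x45 ⊕ 0x73 = 0x36.
C4: E(K, 0x36) = 0x85; 0x9D ⊕ 0x85 = 0x18.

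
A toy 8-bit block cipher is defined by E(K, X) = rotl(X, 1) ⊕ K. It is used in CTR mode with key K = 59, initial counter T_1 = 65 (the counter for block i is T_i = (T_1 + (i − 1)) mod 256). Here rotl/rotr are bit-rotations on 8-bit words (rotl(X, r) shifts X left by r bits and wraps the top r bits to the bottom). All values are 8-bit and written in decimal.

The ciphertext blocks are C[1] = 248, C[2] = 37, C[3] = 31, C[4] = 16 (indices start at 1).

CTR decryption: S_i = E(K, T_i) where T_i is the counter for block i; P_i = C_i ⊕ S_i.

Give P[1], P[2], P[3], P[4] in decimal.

P[1]: T = 65, S = E(K, T) = 185; 248 ⊕ 185 = 65.
P[2]: T = 66, S = E(K, T) = 191; 37 ⊕ 191 = 154.
P[3]: T = 67, S = E(K, T) = 189; 31 ⊕ 189 = 162.
P[4]: T = 68, S = E(K, T) = 179; 16 ⊕ 179 = 163.

P[1] = 65, P[2] = 154, P[3] = 162, P[4] = 163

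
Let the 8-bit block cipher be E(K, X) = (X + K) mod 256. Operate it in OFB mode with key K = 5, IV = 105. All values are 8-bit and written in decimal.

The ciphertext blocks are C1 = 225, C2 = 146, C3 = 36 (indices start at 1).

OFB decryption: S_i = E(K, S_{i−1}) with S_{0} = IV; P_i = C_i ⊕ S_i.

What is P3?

P1: S = E(K, 105) = 110; 225 ⊕ 110 = 143.
P2: S = E(K, 110) = 115; 146 ⊕ 115 = 225.
P3: S = E(K, 115) = 120; 36 ⊕ 120 = 92.

P3 = 92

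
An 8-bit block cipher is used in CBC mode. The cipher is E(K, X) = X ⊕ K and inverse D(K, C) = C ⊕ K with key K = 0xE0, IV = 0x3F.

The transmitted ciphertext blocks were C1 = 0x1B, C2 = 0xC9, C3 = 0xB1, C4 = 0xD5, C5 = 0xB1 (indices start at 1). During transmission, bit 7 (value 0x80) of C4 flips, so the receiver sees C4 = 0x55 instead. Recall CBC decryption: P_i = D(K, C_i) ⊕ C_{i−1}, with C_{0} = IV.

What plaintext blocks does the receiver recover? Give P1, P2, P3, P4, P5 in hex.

Only C4 changed, to 0x55. In CBC, a change in C_i garbles P_i and flips the same bit in P_{i+1}. Decrypting the received ciphertext:
P1: D(K, 0x1B) = 0xFB; 0xFB ⊕ 0x3F = 0xC4.
P2: D(K, 0xC9) = 0x29; 0x29 ⊕ 0x1B = 0x32.
P3: D(K, 0xB1) = 0x51; 0x51 ⊕ 0xC9 = 0x98.
P4: D(K, 0x55) = 0xB5; 0xB5 ⊕ 0xB1 = 0x04.
P5: D(K, 0xB1) = 0x51; 0x51 ⊕ 0x55 = 0x04.
Blocks that differ from the original plaintext: P4, P5.

P1 = 0xC4, P2 = 0x32, P3 = 0x98, P4 = 0x04, P5 = 0x04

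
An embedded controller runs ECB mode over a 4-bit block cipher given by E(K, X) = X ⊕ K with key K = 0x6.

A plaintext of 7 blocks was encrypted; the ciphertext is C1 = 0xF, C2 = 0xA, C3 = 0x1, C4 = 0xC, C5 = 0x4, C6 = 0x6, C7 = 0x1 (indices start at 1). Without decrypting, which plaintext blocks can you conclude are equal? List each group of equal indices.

P3 = P7

ECB encrypts each block independently with the same key, so equal ciphertext blocks imply equal plaintext blocks.
C3 = C7 = 0x1, so P3 = P7.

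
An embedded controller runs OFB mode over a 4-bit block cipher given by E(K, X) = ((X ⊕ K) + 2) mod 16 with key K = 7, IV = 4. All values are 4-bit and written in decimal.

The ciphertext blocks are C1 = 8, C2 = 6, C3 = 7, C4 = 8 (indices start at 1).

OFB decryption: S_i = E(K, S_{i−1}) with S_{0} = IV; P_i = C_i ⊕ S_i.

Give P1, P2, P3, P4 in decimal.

P1: S = E(K, 4) = 5; 8 ⊕ 5 = 13.
P2: S = E(K, 5) = 4; 6 ⊕ 4 = 2.
P3: S = E(K, 4) = 5; 7 ⊕ 5 = 2.
P4: S = E(K, 5) = 4; 8 ⊕ 4 = 12.

P1 = 13, P2 = 2, P3 = 2, P4 = 12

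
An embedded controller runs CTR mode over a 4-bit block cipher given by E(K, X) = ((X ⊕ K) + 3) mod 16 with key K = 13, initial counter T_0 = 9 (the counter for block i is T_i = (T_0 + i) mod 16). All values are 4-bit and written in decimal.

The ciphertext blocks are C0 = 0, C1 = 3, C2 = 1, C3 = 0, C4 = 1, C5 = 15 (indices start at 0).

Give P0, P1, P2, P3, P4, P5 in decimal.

P0 = 7, P1 = 9, P2 = 8, P3 = 4, P4 = 2, P5 = 9

CTR decryption: S_i = E(K, T_i) where T_i is the counter for block i; P_i = C_i ⊕ S_i.
P0: T = 9, S = E(K, T) = 7; 0 ⊕ 7 = 7.
P1: T = 10, S = E(K, T) = 10; 3 ⊕ 10 = 9.
P2: T = 11, S = E(K, T) = 9; 1 ⊕ 9 = 8.
P3: T = 12, S = E(K, T) = 4; 0 ⊕ 4 = 4.
P4: T = 13, S = E(K, T) = 3; 1 ⊕ 3 = 2.
P5: T = 14, S = E(K, T) = 6; 15 ⊕ 6 = 9.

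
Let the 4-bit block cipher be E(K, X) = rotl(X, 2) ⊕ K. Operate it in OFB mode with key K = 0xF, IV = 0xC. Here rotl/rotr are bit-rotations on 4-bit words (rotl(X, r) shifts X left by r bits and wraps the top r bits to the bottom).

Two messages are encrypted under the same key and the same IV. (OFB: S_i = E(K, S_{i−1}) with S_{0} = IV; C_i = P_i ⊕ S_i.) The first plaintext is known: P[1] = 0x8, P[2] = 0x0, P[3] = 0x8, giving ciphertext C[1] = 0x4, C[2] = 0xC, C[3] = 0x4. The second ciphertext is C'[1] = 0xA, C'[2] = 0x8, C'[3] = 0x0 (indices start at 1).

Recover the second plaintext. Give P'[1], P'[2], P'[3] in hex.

In OFB with a reused IV, both messages share the same keystream S_i, so C_i ⊕ C'_i = P_i ⊕ P'_i and thus P'_i = P_i ⊕ C_i ⊕ C'_i.
P'[1]: 0x8 ⊕ 0x4 ⊕ 0xA = 0x6.
P'[2]: 0x0 ⊕ 0xC ⊕ 0x8 = 0x4.
P'[3]: 0x8 ⊕ 0x4 ⊕ 0x0 = 0xC.

P'[1] = 0x6, P'[2] = 0x4, P'[3] = 0xC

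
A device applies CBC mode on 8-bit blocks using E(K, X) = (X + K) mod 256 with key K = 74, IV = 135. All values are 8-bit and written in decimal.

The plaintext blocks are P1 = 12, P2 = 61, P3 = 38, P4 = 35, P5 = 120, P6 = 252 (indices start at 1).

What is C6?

CBC encryption: C_i = E(K, P_i ⊕ C_{i−1}), with C_{0} = IV.
C1: P1 ⊕ 135 = 139; E(K, 139) = 213.
C2: P2 ⊕ 213 = 232; E(K, 232) = 50.
C3: P3 ⊕ 50 = 20; E(K, 20) = 94.
C4: P4 ⊕ 94 = 125; E(K, 125) = 199.
C5: P5 ⊕ 199 = 191; E(K, 191) = 9.
C6: P6 ⊕ 9 = 245; E(K, 245) = 63.

C6 = 63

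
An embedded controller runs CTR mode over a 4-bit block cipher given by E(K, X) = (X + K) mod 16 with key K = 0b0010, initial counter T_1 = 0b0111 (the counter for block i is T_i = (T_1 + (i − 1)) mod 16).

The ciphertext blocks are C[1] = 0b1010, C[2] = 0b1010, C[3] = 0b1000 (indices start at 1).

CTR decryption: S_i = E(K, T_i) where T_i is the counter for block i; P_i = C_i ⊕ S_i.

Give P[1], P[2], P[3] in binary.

P[1] = 0b0011, P[2] = 0b0000, P[3] = 0b0011

P[1]: T = 0b0111, S = E(K, T) = 0b1001; 0b1010 ⊕ 0b1001 = 0b0011.
P[2]: T = 0b1000, S = E(K, T) = 0b1010; 0b1010 ⊕ 0b1010 = 0b0000.
P[3]: T = 0b1001, S = E(K, T) = 0b1011; 0b1000 ⊕ 0b1011 = 0b0011.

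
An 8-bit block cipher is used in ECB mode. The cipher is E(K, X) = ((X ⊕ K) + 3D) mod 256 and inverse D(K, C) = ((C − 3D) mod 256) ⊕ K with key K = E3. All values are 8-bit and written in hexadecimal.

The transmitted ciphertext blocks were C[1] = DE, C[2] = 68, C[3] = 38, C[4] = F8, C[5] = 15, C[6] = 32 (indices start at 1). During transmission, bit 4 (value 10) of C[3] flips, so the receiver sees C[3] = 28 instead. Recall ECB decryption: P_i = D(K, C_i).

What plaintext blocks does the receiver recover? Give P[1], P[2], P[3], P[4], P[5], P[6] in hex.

P[1] = 42, P[2] = C8, P[3] = 08, P[4] = 58, P[5] = 3B, P[6] = 16

Only C[3] changed, to 28. In ECB, a change in C_i affects only P_i. Decrypting the received ciphertext:
P[1]: D(K, DE) = 42.
P[2]: D(K, 68) = C8.
P[3]: D(K, 28) = 08.
P[4]: D(K, F8) = 58.
P[5]: D(K, 15) = 3B.
P[6]: D(K, 32) = 16.
Blocks that differ from the original plaintext: P[3].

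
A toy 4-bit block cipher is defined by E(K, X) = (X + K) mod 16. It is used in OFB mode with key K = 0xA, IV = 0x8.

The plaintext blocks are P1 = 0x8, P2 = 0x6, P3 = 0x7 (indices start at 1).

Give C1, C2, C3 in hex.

OFB encryption: S_i = E(K, S_{i−1}) with S_{0} = IV; C_i = P_i ⊕ S_i.
C1: S = E(K, 0x8) = 0x2; 0x8 ⊕ 0x2 = 0xA.
C2: S = E(K, 0x2) = 0xC; 0x6 ⊕ 0xC = 0xA.
C3: S = E(K, 0xC) = 0x6; 0x7 ⊕ 0x6 = 0x1.

C1 = 0xA, C2 = 0xA, C3 = 0x1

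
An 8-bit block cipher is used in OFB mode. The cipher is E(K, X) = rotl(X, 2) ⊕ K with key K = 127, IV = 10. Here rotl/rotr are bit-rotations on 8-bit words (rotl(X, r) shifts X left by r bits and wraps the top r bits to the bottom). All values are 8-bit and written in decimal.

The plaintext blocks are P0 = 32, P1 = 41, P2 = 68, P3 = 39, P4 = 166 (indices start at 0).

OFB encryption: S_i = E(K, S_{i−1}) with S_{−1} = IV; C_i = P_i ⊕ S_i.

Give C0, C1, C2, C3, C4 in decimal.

C0 = 119, C1 = 11, C2 = 179, C3 = 135, C4 = 91

C0: S = E(K, 10) = 87; 32 ⊕ 87 = 119.
C1: S = E(K, 87) = 34; 41 ⊕ 34 = 11.
C2: S = E(K, 34) = 247; 68 ⊕ 247 = 179.
C3: S = E(K, 247) = 160; 39 ⊕ 160 = 135.
C4: S = E(K, 160) = 253; 166 ⊕ 253 = 91.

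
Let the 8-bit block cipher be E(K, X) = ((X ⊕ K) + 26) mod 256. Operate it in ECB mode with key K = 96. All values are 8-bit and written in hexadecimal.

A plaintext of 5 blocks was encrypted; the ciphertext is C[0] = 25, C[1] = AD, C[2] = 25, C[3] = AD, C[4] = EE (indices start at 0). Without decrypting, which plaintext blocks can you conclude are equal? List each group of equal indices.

ECB encrypts each block independently with the same key, so equal ciphertext blocks imply equal plaintext blocks.
C[0] = C[2] = 25, so P[0] = P[2].
C[1] = C[3] = AD, so P[1] = P[3].

P[0] = P[2]; P[1] = P[3]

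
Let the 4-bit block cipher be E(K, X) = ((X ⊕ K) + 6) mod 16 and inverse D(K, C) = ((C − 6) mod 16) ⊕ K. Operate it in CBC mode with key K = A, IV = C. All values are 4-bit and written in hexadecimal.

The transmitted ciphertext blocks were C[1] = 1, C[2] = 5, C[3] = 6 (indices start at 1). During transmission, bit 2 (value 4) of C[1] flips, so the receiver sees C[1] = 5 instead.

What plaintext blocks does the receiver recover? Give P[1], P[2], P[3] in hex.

CBC decryption: P_i = D(K, C_i) ⊕ C_{i−1}, with C_{0} = IV.
Only C[1] changed, to 5. In CBC, a change in C_i garbles P_i and flips the same bit in P_{i+1}. Decrypting the received ciphertext:
P[1]: D(K, 5) = 5; 5 ⊕ C = 9.
P[2]: D(K, 5) = 5; 5 ⊕ 5 = 0.
P[3]: D(K, 6) = A; A ⊕ 5 = F.
Blocks that differ from the original plaintext: P[1], P[2].

P[1] = 9, P[2] = 0, P[3] = F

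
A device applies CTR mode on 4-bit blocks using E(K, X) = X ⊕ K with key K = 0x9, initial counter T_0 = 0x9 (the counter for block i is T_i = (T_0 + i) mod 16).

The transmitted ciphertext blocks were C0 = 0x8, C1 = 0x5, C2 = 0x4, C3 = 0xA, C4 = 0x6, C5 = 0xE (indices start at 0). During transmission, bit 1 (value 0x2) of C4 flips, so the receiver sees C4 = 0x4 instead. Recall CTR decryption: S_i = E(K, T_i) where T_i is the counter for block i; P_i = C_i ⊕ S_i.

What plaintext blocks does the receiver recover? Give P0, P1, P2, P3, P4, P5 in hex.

P0 = 0x8, P1 = 0x6, P2 = 0x6, P3 = 0xF, P4 = 0x0, P5 = 0x9

Only C4 changed, to 0x4. In CTR, a change in C_i flips the same bit in P_i only; the keystream is unaffected. Decrypting the received ciphertext:
P0: T = 0x9, S = E(K, T) = 0x0; 0x8 ⊕ 0x0 = 0x8.
P1: T = 0xA, S = E(K, T) = 0x3; 0x5 ⊕ 0x3 = 0x6.
P2: T = 0xB, S = E(K, T) = 0x2; 0x4 ⊕ 0x2 = 0x6.
P3: T = 0xC, S = E(K, T) = 0x5; 0xA ⊕ 0x5 = 0xF.
P4: T = 0xD, S = E(K, T) = 0x4; 0x4 ⊕ 0x4 = 0x0.
P5: T = 0xE, S = E(K, T) = 0x7; 0xE ⊕ 0x7 = 0x9.
Blocks that differ from the original plaintext: P4.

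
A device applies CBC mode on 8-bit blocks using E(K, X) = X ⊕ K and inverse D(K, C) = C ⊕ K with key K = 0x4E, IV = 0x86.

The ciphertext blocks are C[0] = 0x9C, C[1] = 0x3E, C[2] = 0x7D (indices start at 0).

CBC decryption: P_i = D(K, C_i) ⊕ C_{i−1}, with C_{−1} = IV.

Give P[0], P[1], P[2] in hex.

P[0] = 0x54, P[1] = 0xEC, P[2] = 0x0D

P[0]: D(K, 0x9C) = 0xD2; 0xD2 ⊕ 0x86 = 0x54.
P[1]: D(K, 0x3E) = 0x70; 0x70 ⊕ 0x9C = 0xEC.
P[2]: D(K, 0x7D) = 0x33; 0x33 ⊕ 0x3E = 0x0D.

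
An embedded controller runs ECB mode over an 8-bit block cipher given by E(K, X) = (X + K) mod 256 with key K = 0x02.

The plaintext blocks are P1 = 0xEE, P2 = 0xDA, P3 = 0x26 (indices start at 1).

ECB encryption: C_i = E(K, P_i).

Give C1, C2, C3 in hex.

C1 = 0xF0, C2 = 0xDC, C3 = 0x28

C1: E(K, 0xEE) = 0xF0.
C2: E(K, 0xDA) = 0xDC.
C3: E(K, 0x26) = 0x28.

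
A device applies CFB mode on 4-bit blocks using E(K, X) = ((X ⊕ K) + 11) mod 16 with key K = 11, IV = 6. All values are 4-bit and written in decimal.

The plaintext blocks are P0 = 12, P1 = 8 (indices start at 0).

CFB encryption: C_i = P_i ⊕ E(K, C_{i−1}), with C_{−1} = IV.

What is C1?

C0: E(K, 6) = 8; 12 ⊕ 8 = 4.
C1: E(K, 4) = 10; 8 ⊕ 10 = 2.

C1 = 2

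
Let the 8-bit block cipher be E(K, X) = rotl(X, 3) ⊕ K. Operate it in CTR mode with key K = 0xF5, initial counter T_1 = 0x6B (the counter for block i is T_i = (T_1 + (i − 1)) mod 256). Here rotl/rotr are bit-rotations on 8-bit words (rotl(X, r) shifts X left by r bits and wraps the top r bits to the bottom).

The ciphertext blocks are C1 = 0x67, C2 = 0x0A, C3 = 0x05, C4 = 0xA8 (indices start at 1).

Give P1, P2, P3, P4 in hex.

CTR decryption: S_i = E(K, T_i) where T_i is the counter for block i; P_i = C_i ⊕ S_i.
P1: T = 0x6B, S = E(K, T) = 0xAE; 0x67 ⊕ 0xAE = 0xC9.
P2: T = 0x6C, S = E(K, T) = 0x96; 0x0A ⊕ 0x96 = 0x9C.
P3: T = 0x6D, S = E(K, T) = 0x9E; 0x05 ⊕ 0x9E = 0x9B.
P4: T = 0x6E, S = E(K, T) = 0x86; 0xA8 ⊕ 0x86 = 0x2E.

P1 = 0xC9, P2 = 0x9C, P3 = 0x9B, P4 = 0x2E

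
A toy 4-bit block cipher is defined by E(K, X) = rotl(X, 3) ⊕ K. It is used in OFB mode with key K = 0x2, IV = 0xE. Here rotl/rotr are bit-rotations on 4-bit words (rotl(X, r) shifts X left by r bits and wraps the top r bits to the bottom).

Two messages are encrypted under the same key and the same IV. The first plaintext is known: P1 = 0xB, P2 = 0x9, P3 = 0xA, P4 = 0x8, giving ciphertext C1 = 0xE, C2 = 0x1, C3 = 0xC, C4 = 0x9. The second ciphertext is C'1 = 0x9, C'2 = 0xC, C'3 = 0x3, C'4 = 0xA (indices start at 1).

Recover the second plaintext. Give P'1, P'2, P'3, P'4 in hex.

In OFB with a reused IV, both messages share the same keystream S_i, so C_i ⊕ C'_i = P_i ⊕ P'_i and thus P'_i = P_i ⊕ C_i ⊕ C'_i.
P'1: 0xB ⊕ 0xE ⊕ 0x9 = 0xC.
P'2: 0x9 ⊕ 0x1 ⊕ 0xC = 0x4.
P'3: 0xA ⊕ 0xC ⊕ 0x3 = 0x5.
P'4: 0x8 ⊕ 0x9 ⊕ 0xA = 0xB.

P'1 = 0xC, P'2 = 0x4, P'3 = 0x5, P'4 = 0xB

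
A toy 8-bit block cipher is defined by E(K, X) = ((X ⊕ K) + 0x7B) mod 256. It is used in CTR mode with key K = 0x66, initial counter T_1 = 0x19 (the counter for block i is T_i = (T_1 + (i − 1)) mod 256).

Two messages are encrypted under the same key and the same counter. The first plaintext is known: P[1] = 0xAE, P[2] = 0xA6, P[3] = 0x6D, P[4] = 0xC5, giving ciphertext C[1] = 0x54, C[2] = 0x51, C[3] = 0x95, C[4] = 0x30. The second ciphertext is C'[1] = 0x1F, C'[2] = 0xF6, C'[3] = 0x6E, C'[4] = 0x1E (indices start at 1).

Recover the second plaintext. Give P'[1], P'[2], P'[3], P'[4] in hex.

In CTR with a reused counter, both messages share the same keystream S_i, so C_i ⊕ C'_i = P_i ⊕ P'_i and thus P'_i = P_i ⊕ C_i ⊕ C'_i.
P'[1]: 0xAE ⊕ 0x54 ⊕ 0x1F = 0xE5.
P'[2]: 0xA6 ⊕ 0x51 ⊕ 0xF6 = 0x01.
P'[3]: 0x6D ⊕ 0x95 ⊕ 0x6E = 0x96.
P'[4]: 0xC5 ⊕ 0x30 ⊕ 0x1E = 0xEB.

P'[1] = 0xE5, P'[2] = 0x01, P'[3] = 0x96, P'[4] = 0xEB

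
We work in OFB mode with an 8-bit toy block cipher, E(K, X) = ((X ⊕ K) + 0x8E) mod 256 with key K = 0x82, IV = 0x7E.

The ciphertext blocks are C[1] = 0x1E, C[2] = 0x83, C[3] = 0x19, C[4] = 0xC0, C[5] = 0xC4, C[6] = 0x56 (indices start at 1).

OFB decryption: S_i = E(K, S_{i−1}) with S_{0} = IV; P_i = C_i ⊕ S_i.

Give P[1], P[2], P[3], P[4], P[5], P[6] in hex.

P[1]: S = E(K, 0x7E) = 0x8A; 0x1E ⊕ 0x8A = 0x94.
P[2]: S = E(K, 0x8A) = 0x96; 0x83 ⊕ 0x96 = 0x15.
P[3]: S = E(K, 0x96) = 0xA2; 0x19 ⊕ 0xA2 = 0xBB.
P[4]: S = E(K, 0xA2) = 0xAE; 0xC0 ⊕ 0xAE = 0x6E.
P[5]: S = E(K, 0xAE) = 0xBA; 0xC4 ⊕ 0xBA = 0x7E.
P[6]: S = E(K, 0xBA) = 0xC6; 0x56 ⊕ 0xC6 = 0x90.

P[1] = 0x94, P[2] = 0x15, P[3] = 0xBB, P[4] = 0x6E, P[5] = 0x7E, P[6] = 0x90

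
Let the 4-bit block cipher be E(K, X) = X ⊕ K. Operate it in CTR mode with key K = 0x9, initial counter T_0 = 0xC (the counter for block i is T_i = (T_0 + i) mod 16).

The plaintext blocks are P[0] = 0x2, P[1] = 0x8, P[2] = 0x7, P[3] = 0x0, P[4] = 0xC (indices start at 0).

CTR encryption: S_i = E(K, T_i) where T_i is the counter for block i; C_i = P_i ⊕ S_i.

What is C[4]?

C[0]: T = 0xC, S = E(K, T) = 0x5; 0x2 ⊕ 0x5 = 0x7.
C[1]: T = 0xD, S = E(K, T) = 0x4; 0x8 ⊕ 0x4 = 0xC.
C[2]: T = 0xE, S = E(K, T) = 0x7; 0x7 ⊕ 0x7 = 0x0.
C[3]: T = 0xF, S = E(K, T) = 0x6; 0x0 ⊕ 0x6 = 0x6.
C[4]: T = 0x0, S = E(K, T) = 0x9; 0xC ⊕ 0x9 = 0x5.

C[4] = 0x5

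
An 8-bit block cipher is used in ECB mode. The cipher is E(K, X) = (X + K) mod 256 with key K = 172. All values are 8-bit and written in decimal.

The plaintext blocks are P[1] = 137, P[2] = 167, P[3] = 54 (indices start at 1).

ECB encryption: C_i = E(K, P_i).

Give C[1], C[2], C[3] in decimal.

C[1] = 53, C[2] = 83, C[3] = 226

C[1]: E(K, 137) = 53.
C[2]: E(K, 167) = 83.
C[3]: E(K, 54) = 226.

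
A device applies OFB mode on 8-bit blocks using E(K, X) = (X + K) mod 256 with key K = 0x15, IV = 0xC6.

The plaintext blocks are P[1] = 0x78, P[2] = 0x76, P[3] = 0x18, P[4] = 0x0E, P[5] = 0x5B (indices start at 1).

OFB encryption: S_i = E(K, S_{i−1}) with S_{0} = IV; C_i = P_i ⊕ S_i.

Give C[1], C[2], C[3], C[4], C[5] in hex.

C[1] = 0xA3, C[2] = 0x86, C[3] = 0x1D, C[4] = 0x14, C[5] = 0x74

C[1]: S = E(K, 0xC6) = 0xDB; 0x78 ⊕ 0xDB = 0xA3.
C[2]: S = E(K, 0xDB) = 0xF0; 0x76 ⊕ 0xF0 = 0x86.
C[3]: S = E(K, 0xF0) = 0x05; 0x18 ⊕ 0x05 = 0x1D.
C[4]: S = E(K, 0x05) = 0x1A; 0x0E ⊕ 0x1A = 0x14.
C[5]: S = E(K, 0x1A) = 0x2F; 0x5B ⊕ 0x2F = 0x74.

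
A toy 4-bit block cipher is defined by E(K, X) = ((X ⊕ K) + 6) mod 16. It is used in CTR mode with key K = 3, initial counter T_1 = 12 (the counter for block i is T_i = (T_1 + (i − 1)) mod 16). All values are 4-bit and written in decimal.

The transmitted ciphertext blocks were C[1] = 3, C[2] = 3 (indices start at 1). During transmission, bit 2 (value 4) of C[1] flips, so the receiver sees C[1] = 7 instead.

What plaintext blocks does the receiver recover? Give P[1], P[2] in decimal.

P[1] = 2, P[2] = 7

CTR decryption: S_i = E(K, T_i) where T_i is the counter for block i; P_i = C_i ⊕ S_i.
Only C[1] changed, to 7. In CTR, a change in C_i flips the same bit in P_i only; the keystream is unaffected. Decrypting the received ciphertext:
P[1]: T = 12, S = E(K, T) = 5; 7 ⊕ 5 = 2.
P[2]: T = 13, S = E(K, T) = 4; 3 ⊕ 4 = 7.
Blocks that differ from the original plaintext: P[1].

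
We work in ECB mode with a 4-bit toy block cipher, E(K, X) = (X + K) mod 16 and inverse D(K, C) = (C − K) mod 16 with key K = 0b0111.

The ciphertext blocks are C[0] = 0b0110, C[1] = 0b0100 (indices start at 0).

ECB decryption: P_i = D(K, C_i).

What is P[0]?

P[0] = 0b1111

P[0]: D(K, 0b0110) = 0b1111.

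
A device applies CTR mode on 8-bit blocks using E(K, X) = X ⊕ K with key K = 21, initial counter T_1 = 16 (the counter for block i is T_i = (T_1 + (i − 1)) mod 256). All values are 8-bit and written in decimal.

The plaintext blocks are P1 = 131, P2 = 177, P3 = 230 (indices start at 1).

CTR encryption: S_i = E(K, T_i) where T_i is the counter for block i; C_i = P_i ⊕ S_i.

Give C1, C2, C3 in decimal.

C1: T = 16, S = E(K, T) = 5; 131 ⊕ 5 = 134.
C2: T = 17, S = E(K, T) = 4; 177 ⊕ 4 = 181.
C3: T = 18, S = E(K, T) = 7; 230 ⊕ 7 = 225.

C1 = 134, C2 = 181, C3 = 225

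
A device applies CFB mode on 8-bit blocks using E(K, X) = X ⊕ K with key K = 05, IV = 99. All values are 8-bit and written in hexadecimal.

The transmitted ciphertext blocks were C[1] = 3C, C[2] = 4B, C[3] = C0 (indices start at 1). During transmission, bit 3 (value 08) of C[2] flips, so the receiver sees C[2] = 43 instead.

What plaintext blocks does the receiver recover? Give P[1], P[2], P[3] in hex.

CFB decryption: P_i = C_i ⊕ E(K, C_{i−1}), with C_{0} = IV.
Only C[2] changed, to 43. In CFB, a change in C_i flips the same bit in P_i and garbles P_{i+1}. Decrypting the received ciphertext:
P[1]: E(K, 99) = 9C; 3C ⊕ 9C = A0.
P[2]: E(K, 3C) = 39; 43 ⊕ 39 = 7A.
P[3]: E(K, 43) = 46; C0 ⊕ 46 = 86.
Blocks that differ from the original plaintext: P[2], P[3].

P[1] = A0, P[2] = 7A, P[3] = 86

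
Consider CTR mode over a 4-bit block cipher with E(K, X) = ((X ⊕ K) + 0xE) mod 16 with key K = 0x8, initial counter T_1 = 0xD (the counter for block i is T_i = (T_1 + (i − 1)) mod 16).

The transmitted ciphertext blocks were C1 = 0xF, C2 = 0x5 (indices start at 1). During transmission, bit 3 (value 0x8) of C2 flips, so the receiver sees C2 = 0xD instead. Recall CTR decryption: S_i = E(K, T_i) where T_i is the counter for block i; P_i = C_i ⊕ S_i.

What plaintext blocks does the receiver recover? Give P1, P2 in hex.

P1 = 0xC, P2 = 0x9

Only C2 changed, to 0xD. In CTR, a change in C_i flips the same bit in P_i only; the keystream is unaffected. Decrypting the received ciphertext:
P1: T = 0xD, S = E(K, T) = 0x3; 0xF ⊕ 0x3 = 0xC.
P2: T = 0xE, S = E(K, T) = 0x4; 0xD ⊕ 0x4 = 0x9.
Blocks that differ from the original plaintext: P2.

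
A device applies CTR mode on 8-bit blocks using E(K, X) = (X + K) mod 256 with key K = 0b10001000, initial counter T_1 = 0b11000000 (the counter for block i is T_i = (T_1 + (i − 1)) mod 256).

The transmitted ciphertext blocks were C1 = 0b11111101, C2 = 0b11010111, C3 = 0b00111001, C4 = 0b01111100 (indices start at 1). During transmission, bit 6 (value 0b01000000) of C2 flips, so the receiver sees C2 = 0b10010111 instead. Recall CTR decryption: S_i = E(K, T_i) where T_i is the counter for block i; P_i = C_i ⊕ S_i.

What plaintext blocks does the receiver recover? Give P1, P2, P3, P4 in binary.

P1 = 0b10110101, P2 = 0b11011110, P3 = 0b01110011, P4 = 0b00110111

Only C2 changed, to 0b10010111. In CTR, a change in C_i flips the same bit in P_i only; the keystream is unaffected. Decrypting the received ciphertext:
P1: T = 0b11000000, S = E(K, T) = 0b01001000; 0b11111101 ⊕ 0b01001000 = 0b10110101.
P2: T = 0b11000001, S = E(K, T) = 0b01001001; 0b10010111 ⊕ 0b01001001 = 0b11011110.
P3: T = 0b11000010, S = E(K, T) = 0b01001010; 0b00111001 ⊕ 0b01001010 = 0b01110011.
P4: T = 0b11000011, S = E(K, T) = 0b01001011; 0b01111100 ⊕ 0b01001011 = 0b00110111.
Blocks that differ from the original plaintext: P2.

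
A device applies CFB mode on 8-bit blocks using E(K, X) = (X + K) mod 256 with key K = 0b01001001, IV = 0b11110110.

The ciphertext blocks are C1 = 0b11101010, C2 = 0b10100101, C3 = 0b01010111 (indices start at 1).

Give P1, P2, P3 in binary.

CFB decryption: P_i = C_i ⊕ E(K, C_{i−1}), with C_{0} = IV.
P1: E(K, 0b11110110) = 0b00111111; 0b11101010 ⊕ 0b00111111 = 0b11010101.
P2: E(K, 0b11101010) = 0b00110011; 0b10100101 ⊕ 0b00110011 = 0b10010110.
P3: E(K, 0b10100101) = 0b11101110; 0b01010111 ⊕ 0b11101110 = 0b10111001.

P1 = 0b11010101, P2 = 0b10010110, P3 = 0b10111001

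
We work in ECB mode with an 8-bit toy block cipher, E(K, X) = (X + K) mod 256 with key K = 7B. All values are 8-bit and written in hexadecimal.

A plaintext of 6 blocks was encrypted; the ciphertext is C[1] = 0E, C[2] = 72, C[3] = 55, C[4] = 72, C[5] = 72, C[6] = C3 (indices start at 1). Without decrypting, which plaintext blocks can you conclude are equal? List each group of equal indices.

ECB encrypts each block independently with the same key, so equal ciphertext blocks imply equal plaintext blocks.
C[2] = C[4] = C[5] = 72, so P[2] = P[4] = P[5].

P[2] = P[4] = P[5]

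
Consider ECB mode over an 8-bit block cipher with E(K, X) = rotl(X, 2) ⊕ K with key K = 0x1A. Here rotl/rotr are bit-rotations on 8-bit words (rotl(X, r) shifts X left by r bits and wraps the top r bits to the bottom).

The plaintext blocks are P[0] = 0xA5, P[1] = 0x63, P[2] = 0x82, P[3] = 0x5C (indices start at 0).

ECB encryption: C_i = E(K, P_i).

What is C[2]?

C[2] = 0x10

C[2]: E(K, 0x82) = 0x10.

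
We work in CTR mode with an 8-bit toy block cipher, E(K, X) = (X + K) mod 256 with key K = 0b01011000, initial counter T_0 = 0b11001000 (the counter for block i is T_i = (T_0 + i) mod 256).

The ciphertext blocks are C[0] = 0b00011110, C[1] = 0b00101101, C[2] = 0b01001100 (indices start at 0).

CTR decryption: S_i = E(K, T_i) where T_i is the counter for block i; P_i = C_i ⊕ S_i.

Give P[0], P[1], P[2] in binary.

P[0]: T = 0b11001000, S = E(K, T) = 0b00100000; 0b00011110 ⊕ 0b00100000 = 0b00111110.
P[1]: T = 0b11001001, S = E(K, T) = 0b00100001; 0b00101101 ⊕ 0b00100001 = 0b00001100.
P[2]: T = 0b11001010, S = E(K, T) = 0b00100010; 0b01001100 ⊕ 0b00100010 = 0b01101110.

P[0] = 0b00111110, P[1] = 0b00001100, P[2] = 0b01101110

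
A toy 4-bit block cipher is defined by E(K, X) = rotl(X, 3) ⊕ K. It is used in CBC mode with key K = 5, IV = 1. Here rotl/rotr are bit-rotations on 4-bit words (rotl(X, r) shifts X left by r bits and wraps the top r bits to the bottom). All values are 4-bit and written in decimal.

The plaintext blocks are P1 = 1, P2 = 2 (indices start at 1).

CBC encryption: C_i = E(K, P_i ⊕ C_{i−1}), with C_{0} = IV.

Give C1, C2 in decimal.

C1: P1 ⊕ 1 = 0; E(K, 0) = 5.
C2: P2 ⊕ 5 = 7; E(K, 7) = 14.

C1 = 5, C2 = 14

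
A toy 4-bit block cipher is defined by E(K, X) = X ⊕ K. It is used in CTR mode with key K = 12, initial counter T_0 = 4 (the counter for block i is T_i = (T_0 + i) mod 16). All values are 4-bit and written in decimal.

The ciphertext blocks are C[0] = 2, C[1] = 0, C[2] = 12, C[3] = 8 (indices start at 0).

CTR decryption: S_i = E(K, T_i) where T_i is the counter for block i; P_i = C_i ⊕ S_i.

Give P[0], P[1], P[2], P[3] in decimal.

P[0] = 10, P[1] = 9, P[2] = 6, P[3] = 3

P[0]: T = 4, S = E(K, T) = 8; 2 ⊕ 8 = 10.
P[1]: T = 5, S = E(K, T) = 9; 0 ⊕ 9 = 9.
P[2]: T = 6, S = E(K, T) = 10; 12 ⊕ 10 = 6.
P[3]: T = 7, S = E(K, T) = 11; 8 ⊕ 11 = 3.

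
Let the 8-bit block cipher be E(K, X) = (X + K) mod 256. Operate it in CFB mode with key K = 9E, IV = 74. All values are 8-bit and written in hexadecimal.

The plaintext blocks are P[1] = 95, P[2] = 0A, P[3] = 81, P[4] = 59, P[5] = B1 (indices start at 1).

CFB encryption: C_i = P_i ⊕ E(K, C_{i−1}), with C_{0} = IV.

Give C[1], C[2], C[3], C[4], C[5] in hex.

C[1]: E(K, 74) = 12; 95 ⊕ 12 = 87.
C[2]: E(K, 87) = 25; 0A ⊕ 25 = 2F.
C[3]: E(K, 2F) = CD; 81 ⊕ CD = 4C.
C[4]: E(K, 4C) = EA; 59 ⊕ EA = B3.
C[5]: E(K, B3) = 51; B1 ⊕ 51 = E0.

C[1] = 87, C[2] = 2F, C[3] = 4C, C[4] = B3, C[5] = E0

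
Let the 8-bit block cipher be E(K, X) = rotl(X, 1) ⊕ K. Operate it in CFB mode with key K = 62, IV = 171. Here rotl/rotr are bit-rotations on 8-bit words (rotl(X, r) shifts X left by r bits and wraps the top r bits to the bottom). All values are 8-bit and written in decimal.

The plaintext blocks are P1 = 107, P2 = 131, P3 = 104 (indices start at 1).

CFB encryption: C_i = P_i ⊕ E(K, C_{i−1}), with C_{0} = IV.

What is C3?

C1: E(K, 171) = 105; 107 ⊕ 105 = 2.
C2: E(K, 2) = 58; 131 ⊕ 58 = 185.
C3: E(K, 185) = 77; 104 ⊕ 77 = 37.

C3 = 37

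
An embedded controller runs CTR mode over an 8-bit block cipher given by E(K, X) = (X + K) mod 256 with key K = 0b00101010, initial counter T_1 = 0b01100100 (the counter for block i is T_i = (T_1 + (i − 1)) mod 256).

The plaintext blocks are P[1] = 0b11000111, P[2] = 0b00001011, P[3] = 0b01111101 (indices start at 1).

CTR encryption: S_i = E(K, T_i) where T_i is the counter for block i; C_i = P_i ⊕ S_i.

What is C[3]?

C[3] = 0b11101101

C[1]: T = 0b01100100, S = E(K, T) = 0b10001110; 0b11000111 ⊕ 0b10001110 = 0b01001001.
C[2]: T = 0b01100101, S = E(K, T) = 0b10001111; 0b00001011 ⊕ 0b10001111 = 0b10000100.
C[3]: T = 0b01100110, S = E(K, T) = 0b10010000; 0b01111101 ⊕ 0b10010000 = 0b11101101.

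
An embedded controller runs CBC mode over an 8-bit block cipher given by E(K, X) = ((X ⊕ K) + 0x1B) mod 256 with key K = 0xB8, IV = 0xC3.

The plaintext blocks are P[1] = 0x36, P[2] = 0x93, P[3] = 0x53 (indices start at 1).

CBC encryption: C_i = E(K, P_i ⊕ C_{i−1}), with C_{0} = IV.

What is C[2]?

C[2] = 0x5E

C[1]: P[1] ⊕ 0xC3 = 0xF5; E(K, 0xF5) = 0x68.
C[2]: P[2] ⊕ 0x68 = 0xFB; E(K, 0xFB) = 0x5E.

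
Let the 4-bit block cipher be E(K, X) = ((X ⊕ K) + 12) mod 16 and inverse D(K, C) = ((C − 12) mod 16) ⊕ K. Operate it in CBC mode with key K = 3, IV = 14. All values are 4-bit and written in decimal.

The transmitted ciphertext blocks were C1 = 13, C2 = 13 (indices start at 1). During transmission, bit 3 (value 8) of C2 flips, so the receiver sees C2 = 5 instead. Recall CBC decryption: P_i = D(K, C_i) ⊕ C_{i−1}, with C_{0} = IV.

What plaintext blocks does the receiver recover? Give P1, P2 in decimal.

Only C2 changed, to 5. In CBC, a change in C_i garbles P_i and flips the same bit in P_{i+1}. Decrypting the received ciphertext:
P1: D(K, 13) = 2; 2 ⊕ 14 = 12.
P2: D(K, 5) = 10; 10 ⊕ 13 = 7.
Blocks that differ from the original plaintext: P2.

P1 = 12, P2 = 7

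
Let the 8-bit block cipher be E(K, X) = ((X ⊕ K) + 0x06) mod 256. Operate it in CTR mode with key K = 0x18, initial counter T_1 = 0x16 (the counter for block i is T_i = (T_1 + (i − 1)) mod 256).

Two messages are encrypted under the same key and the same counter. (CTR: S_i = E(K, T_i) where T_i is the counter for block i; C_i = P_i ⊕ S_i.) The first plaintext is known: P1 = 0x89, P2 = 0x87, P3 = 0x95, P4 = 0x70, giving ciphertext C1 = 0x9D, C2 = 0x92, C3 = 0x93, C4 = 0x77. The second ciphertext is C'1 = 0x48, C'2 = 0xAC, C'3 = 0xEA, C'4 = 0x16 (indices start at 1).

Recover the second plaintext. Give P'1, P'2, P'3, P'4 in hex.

P'1 = 0x5C, P'2 = 0xB9, P'3 = 0xEC, P'4 = 0x11

In CTR with a reused counter, both messages share the same keystream S_i, so C_i ⊕ C'_i = P_i ⊕ P'_i and thus P'_i = P_i ⊕ C_i ⊕ C'_i.
P'1: 0x89 ⊕ 0x9D ⊕ 0x48 = 0x5C.
P'2: 0x87 ⊕ 0x92 ⊕ 0xAC = 0xB9.
P'3: 0x95 ⊕ 0x93 ⊕ 0xEA = 0xEC.
P'4: 0x70 ⊕ 0x77 ⊕ 0x16 = 0x11.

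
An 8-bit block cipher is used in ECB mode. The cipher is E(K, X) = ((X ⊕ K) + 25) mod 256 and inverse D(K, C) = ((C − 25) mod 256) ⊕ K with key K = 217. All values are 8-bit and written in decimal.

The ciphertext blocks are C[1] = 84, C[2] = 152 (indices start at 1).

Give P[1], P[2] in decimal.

P[1] = 226, P[2] = 166

ECB decryption: P_i = D(K, C_i).
P[1]: D(K, 84) = 226.
P[2]: D(K, 152) = 166.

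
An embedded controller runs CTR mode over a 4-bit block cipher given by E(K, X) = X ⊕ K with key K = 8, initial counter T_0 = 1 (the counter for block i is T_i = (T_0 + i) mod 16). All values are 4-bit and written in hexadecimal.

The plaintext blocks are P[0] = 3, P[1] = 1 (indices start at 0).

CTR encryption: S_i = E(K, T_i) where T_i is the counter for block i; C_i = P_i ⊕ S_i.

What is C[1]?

C[1] = B

C[0]: T = 1, S = E(K, T) = 9; 3 ⊕ 9 = A.
C[1]: T = 2, S = E(K, T) = A; 1 ⊕ A = B.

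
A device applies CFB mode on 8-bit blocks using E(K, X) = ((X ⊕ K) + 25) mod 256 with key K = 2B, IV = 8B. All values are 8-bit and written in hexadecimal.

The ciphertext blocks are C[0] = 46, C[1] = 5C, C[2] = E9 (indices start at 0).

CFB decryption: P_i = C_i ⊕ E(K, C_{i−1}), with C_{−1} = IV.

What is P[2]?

P[2] = 75

P[2]: E(K, 5C) = 9C; E9 ⊕ 9C = 75.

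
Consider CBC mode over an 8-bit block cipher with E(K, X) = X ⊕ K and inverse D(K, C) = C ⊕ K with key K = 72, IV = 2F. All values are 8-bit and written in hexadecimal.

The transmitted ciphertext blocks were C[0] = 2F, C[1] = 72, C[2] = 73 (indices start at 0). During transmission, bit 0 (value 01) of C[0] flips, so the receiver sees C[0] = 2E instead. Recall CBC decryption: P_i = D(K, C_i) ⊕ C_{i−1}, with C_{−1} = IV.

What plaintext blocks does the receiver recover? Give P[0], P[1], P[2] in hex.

Only C[0] changed, to 2E. In CBC, a change in C_i garbles P_i and flips the same bit in P_{i+1}. Decrypting the received ciphertext:
P[0]: D(K, 2E) = 5C; 5C ⊕ 2F = 73.
P[1]: D(K, 72) = 00; 00 ⊕ 2E = 2E.
P[2]: D(K, 73) = 01; 01 ⊕ 72 = 73.
Blocks that differ from the original plaintext: P[0], P[1].

P[0] = 73, P[1] = 2E, P[2] = 73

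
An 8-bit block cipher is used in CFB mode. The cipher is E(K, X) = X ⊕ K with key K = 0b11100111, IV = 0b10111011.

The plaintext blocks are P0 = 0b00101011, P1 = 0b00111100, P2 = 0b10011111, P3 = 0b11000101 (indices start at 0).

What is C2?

CFB encryption: C_i = P_i ⊕ E(K, C_{i−1}), with C_{−1} = IV.
C0: E(K, 0b10111011) = 0b01011100; 0b00101011 ⊕ 0b01011100 = 0b01110111.
C1: E(K, 0b01110111) = 0b10010000; 0b00111100 ⊕ 0b10010000 = 0b10101100.
C2: E(K, 0b10101100) = 0b01001011; 0b10011111 ⊕ 0b01001011 = 0b11010100.

C2 = 0b11010100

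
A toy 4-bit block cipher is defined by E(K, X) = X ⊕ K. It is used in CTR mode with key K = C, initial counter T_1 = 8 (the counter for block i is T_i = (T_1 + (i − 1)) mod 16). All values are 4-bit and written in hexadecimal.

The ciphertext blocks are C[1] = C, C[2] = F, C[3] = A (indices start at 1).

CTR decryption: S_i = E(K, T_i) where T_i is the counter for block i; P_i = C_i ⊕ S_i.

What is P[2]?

P[2]: T = 9, S = E(K, T) = 5; F ⊕ 5 = A.

P[2] = A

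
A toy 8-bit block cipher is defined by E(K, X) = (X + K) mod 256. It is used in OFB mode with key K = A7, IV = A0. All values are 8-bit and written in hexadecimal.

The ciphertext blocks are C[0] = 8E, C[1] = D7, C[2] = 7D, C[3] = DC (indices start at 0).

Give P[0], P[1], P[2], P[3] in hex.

OFB decryption: S_i = E(K, S_{i−1}) with S_{−1} = IV; P_i = C_i ⊕ S_i.
P[0]: S = E(K, A0) = 47; 8E ⊕ 47 = C9.
P[1]: S = E(K, 47) = EE; D7 ⊕ EE = 39.
P[2]: S = E(K, EE) = 95; 7D ⊕ 95 = E8.
P[3]: S = E(K, 95) = 3C; DC ⊕ 3C = E0.

P[0] = C9, P[1] = 39, P[2] = E8, P[3] = E0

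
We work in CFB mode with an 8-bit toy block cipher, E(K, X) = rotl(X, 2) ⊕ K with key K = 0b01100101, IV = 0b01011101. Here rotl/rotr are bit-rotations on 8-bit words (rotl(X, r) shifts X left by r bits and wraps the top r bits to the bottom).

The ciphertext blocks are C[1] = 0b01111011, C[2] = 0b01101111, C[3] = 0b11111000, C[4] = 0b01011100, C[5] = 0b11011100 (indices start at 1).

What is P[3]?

P[3] = 0b00100000

CFB decryption: P_i = C_i ⊕ E(K, C_{i−1}), with C_{0} = IV.
P[3]: E(K, 0b01101111) = 0b11011000; 0b11111000 ⊕ 0b11011000 = 0b00100000.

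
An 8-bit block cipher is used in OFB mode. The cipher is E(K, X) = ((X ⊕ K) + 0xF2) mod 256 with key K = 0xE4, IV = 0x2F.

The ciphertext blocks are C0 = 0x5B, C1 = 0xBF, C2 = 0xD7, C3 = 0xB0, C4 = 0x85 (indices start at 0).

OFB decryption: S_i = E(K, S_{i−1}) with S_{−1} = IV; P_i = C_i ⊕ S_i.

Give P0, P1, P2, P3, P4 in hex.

P0: S = E(K, 0x2F) = 0xBD; 0x5B ⊕ 0xBD = 0xE6.
P1: S = E(K, 0xBD) = 0x4B; 0xBF ⊕ 0x4B = 0xF4.
P2: S = E(K, 0x4B) = 0xA1; 0xD7 ⊕ 0xA1 = 0x76.
P3: S = E(K, 0xA1) = 0x37; 0xB0 ⊕ 0x37 = 0x87.
P4: S = E(K, 0x37) = 0xC5; 0x85 ⊕ 0xC5 = 0x40.

P0 = 0xE6, P1 = 0xF4, P2 = 0x76, P3 = 0x87, P4 = 0x40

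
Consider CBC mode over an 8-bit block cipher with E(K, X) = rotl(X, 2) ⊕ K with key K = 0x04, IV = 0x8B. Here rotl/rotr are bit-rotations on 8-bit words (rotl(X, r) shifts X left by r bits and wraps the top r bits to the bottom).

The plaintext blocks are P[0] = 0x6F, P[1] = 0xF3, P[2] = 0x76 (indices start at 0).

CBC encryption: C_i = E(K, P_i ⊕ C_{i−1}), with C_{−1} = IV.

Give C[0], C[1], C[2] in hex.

C[0]: P[0] ⊕ 0x8B = 0xE4; E(K, 0xE4) = 0x97.
C[1]: P[1] ⊕ 0x97 = 0x64; E(K, 0x64) = 0x95.
C[2]: P[2] ⊕ 0x95 = 0xE3; E(K, 0xE3) = 0x8B.

C[0] = 0x97, C[1] = 0x95, C[2] = 0x8B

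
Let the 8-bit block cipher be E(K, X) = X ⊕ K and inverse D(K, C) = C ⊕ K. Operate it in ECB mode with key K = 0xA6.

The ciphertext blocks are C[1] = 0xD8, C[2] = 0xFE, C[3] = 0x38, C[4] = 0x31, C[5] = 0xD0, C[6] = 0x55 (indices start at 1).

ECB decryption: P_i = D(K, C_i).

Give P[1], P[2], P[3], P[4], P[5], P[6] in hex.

P[1]: D(K, 0xD8) = 0x7E.
P[2]: D(K, 0xFE) = 0x58.
P[3]: D(K, 0x38) = 0x9E.
P[4]: D(K, 0x31) = 0x97.
P[5]: D(K, 0xD0) = 0x76.
P[6]: D(K, 0x55) = 0xF3.

P[1] = 0x7E, P[2] = 0x58, P[3] = 0x9E, P[4] = 0x97, P[5] = 0x76, P[6] = 0xF3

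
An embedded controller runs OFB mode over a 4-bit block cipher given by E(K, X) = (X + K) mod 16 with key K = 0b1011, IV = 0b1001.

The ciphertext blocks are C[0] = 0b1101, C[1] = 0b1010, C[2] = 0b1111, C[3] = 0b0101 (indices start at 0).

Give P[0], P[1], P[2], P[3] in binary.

OFB decryption: S_i = E(K, S_{i−1}) with S_{−1} = IV; P_i = C_i ⊕ S_i.
P[0]: S = E(K, 0b1001) = 0b0100; 0b1101 ⊕ 0b0100 = 0b1001.
P[1]: S = E(K, 0b0100) = 0b1111; 0b1010 ⊕ 0b1111 = 0b0101.
P[2]: S = E(K, 0b1111) = 0b1010; 0b1111 ⊕ 0b1010 = 0b0101.
P[3]: S = E(K, 0b1010) = 0b0101; 0b0101 ⊕ 0b0101 = 0b0000.

P[0] = 0b1001, P[1] = 0b0101, P[2] = 0b0101, P[3] = 0b0000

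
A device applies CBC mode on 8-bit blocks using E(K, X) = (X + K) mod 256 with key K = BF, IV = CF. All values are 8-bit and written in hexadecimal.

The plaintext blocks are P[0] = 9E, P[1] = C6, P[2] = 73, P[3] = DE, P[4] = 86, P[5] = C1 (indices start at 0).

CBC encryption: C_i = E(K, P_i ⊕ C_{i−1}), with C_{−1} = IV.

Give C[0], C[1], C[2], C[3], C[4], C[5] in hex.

C[0] = 10, C[1] = 95, C[2] = A5, C[3] = 3A, C[4] = 7B, C[5] = 79

C[0]: P[0] ⊕ CF = 51; E(K, 51) = 10.
C[1]: P[1] ⊕ 10 = D6; E(K, D6) = 95.
C[2]: P[2] ⊕ 95 = E6; E(K, E6) = A5.
C[3]: P[3] ⊕ A5 = 7B; E(K, 7B) = 3A.
C[4]: P[4] ⊕ 3A = BC; E(K, BC) = 7B.
C[5]: P[5] ⊕ 7B = BA; E(K, BA) = 79.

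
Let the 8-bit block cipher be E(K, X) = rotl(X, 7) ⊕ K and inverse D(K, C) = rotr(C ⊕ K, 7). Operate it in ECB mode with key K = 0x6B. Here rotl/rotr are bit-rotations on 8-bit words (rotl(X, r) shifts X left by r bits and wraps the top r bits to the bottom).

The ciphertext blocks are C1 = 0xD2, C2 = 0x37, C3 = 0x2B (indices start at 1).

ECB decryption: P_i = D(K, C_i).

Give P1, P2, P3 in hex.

P1: D(K, 0xD2) = 0x73.
P2: D(K, 0x37) = 0xB8.
P3: D(K, 0x2B) = 0x80.

P1 = 0x73, P2 = 0xB8, P3 = 0x80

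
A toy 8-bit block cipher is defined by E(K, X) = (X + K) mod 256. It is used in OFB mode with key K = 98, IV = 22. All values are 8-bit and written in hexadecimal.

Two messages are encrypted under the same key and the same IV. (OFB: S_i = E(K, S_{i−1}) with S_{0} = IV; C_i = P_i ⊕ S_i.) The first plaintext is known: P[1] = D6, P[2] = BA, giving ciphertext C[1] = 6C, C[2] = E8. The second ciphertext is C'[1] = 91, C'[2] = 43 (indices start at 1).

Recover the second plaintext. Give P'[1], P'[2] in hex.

In OFB with a reused IV, both messages share the same keystream S_i, so C_i ⊕ C'_i = P_i ⊕ P'_i and thus P'_i = P_i ⊕ C_i ⊕ C'_i.
P'[1]: D6 ⊕ 6C ⊕ 91 = 2B.
P'[2]: BA ⊕ E8 ⊕ 43 = 11.

P'[1] = 2B, P'[2] = 11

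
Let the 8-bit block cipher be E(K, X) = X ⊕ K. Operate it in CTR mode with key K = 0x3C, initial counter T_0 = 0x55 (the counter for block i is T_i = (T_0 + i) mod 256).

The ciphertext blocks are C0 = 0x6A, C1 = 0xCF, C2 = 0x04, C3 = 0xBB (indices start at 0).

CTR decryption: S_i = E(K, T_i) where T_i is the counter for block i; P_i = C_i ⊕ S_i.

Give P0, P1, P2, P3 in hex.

P0 = 0x03, P1 = 0xA5, P2 = 0x6F, P3 = 0xDF

P0: T = 0x55, S = E(K, T) = 0x69; 0x6A ⊕ 0x69 = 0x03.
P1: T = 0x56, S = E(K, T) = 0x6A; 0xCF ⊕ 0x6A = 0xA5.
P2: T = 0x57, S = E(K, T) = 0x6B; 0x04 ⊕ 0x6B = 0x6F.
P3: T = 0x58, S = E(K, T) = 0x64; 0xBB ⊕ 0x64 = 0xDF.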